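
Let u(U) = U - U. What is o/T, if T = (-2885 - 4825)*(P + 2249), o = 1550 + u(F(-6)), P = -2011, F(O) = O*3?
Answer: -155/183498 ≈ -0.00084470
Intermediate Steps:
F(O) = 3*O
u(U) = 0
o = 1550 (o = 1550 + 0 = 1550)
T = -1834980 (T = (-2885 - 4825)*(-2011 + 2249) = -7710*238 = -1834980)
o/T = 1550/(-1834980) = 1550*(-1/1834980) = -155/183498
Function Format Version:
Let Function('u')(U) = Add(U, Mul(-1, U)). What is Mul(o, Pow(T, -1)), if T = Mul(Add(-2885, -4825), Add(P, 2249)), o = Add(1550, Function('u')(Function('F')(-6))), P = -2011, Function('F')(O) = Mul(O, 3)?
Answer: Rational(-155, 183498) ≈ -0.00084470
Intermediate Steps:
Function('F')(O) = Mul(3, O)
Function('u')(U) = 0
o = 1550 (o = Add(1550, 0) = 1550)
T = -1834980 (T = Mul(Add(-2885, -4825), Add(-2011, 2249)) = Mul(-7710, 238) = -1834980)
Mul(o, Pow(T, -1)) = Mul(1550, Pow(-1834980, -1)) = Mul(1550, Rational(-1, 1834980)) = Rational(-155, 183498)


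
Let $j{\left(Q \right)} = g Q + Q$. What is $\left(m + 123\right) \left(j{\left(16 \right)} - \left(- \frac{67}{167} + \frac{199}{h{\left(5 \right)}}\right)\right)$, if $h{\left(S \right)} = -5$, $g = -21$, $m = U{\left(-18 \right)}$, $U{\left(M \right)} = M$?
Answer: $- \frac{4906272}{167} \approx -29379.0$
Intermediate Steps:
$m = -18$
$j{\left(Q \right)} = - 20 Q$ ($j{\left(Q \right)} = - 21 Q + Q = - 20 Q$)
$\left(m + 123\right) \left(j{\left(16 \right)} - \left(- \frac{67}{167} + \frac{199}{h{\left(5 \right)}}\right)\right) = \left(-18 + 123\right) \left(\left(-20\right) 16 - \left(- \frac{199}{5} - \frac{67}{167}\right)\right) = 105 \left(-320 - - \frac{33568}{835}\right) = 105 \left(-320 + \left(\frac{67}{167} + \frac{199}{5}\right)\right) = 105 \left(-320 + \frac{33568}{835}\right) = 105 \left(- \frac{233632}{835}\right) = - \frac{4906272}{167}$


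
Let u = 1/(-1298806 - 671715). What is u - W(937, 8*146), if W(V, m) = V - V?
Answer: -1/1970521 ≈ -5.0748e-7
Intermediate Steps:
W(V, m) = 0
u = -1/1970521 (u = 1/(-1970521) = -1/1970521 ≈ -5.0748e-7)
u - W(937, 8*146) = -1/1970521 - 1*0 = -1/1970521 + 0 = -1/1970521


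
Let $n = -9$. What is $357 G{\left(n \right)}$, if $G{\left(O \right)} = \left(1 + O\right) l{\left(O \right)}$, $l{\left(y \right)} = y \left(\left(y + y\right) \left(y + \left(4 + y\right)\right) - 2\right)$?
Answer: $6426000$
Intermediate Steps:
$l{\left(y \right)} = y \left(-2 + 2 y \left(4 + 2 y\right)\right)$ ($l{\left(y \right)} = y \left(2 y \left(4 + 2 y\right) - 2\right) = y \left(-2 + 2 y \left(4 + 2 y\right)\right)$)
$G{\left(O \right)} = 2 O \left(1 + O\right) \left(-1 + 2 O^{2} + 4 O\right)$ ($G{\left(O \right)} = \left(1 + O\right) 2 O \left(-1 + 2 O^{2} + 4 O\right) = 2 O \left(1 + O\right) \left(-1 + 2 O^{2} + 4 O\right)$)
$357 G{\left(n \right)} = 357 \cdot 2 \left(-9\right) \left(1 - 9\right) \left(-1 + 2 \left(-9\right)^{2} + 4 \left(-9\right)\right) = 357 \cdot 2 \left(-9\right) \left(-8\right) \left(-1 + 2 \cdot 81 - 36\right) = 357 \cdot 2 \left(-9\right) \left(-8\right) \left(-1 + 162 - 36\right) = 357 \cdot 2 \left(-9\right) \left(-8\right) 125 = 357 \cdot 18000 = 6426000$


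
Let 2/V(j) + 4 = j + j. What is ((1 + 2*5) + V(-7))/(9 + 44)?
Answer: 98/477 ≈ 0.20545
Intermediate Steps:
V(j) = 2/(-4 + 2*j) (V(j) = 2/(-4 + (j + j)) = 2/(-4 + 2*j))
((1 + 2*5) + V(-7))/(9 + 44) = ((1 + 2*5) + 1/(-2 - 7))/(9 + 44) = ((1 + 10) + 1/(-9))/53 = (11 - ⅑)/53 = (1/53)*(98/9) = 98/477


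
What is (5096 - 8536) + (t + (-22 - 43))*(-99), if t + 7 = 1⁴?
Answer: 3589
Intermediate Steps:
t = -6 (t = -7 + 1⁴ = -7 + 1 = -6)
(5096 - 8536) + (t + (-22 - 43))*(-99) = (5096 - 8536) + (-6 + (-22 - 43))*(-99) = -3440 + (-6 - 65)*(-99) = -3440 - 71*(-99) = -3440 + 7029 = 3589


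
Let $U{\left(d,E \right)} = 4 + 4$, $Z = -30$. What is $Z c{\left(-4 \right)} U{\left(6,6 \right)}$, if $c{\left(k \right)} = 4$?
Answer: $-960$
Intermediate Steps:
$U{\left(d,E \right)} = 8$
$Z c{\left(-4 \right)} U{\left(6,6 \right)} = \left(-30\right) 4 \cdot 8 = \left(-120\right) 8 = -960$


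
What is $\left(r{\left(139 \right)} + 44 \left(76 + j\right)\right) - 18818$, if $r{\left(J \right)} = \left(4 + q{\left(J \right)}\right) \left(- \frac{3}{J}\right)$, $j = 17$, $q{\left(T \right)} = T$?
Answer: $- \frac{2047343}{139} \approx -14729.0$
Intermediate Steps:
$r{\left(J \right)} = - \frac{3 \left(4 + J\right)}{J}$ ($r{\left(J \right)} = \left(4 + J\right) \left(- \frac{3}{J}\right) = - \frac{3 \left(4 + J\right)}{J}$)
$\left(r{\left(139 \right)} + 44 \left(76 + j\right)\right) - 18818 = \left(\left(-3 - \frac{12}{139}\right) + 44 \left(76 + 17\right)\right) - 18818 = \left(\left(-3 - \frac{12}{139}\right) + 44 \cdot 93\right) - 18818 = \left(\left(-3 - \frac{12}{139}\right) + 4092\right) - 18818 = \left(- \frac{429}{139} + 4092\right) - 18818 = \frac{568359}{139} - 18818 = - \frac{2047343}{139}$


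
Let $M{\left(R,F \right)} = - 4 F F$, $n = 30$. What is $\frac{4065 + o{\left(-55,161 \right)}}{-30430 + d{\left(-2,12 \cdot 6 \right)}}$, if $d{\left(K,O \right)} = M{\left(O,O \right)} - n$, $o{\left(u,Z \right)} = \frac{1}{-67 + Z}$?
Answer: $- \frac{382111}{4812424} \approx -0.079401$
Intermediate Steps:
$M{\left(R,F \right)} = - 4 F^{2}$
$d{\left(K,O \right)} = -30 - 4 O^{2}$ ($d{\left(K,O \right)} = - 4 O^{2} - 30 = -30 - 4 O^{2}$)
$\frac{4065 + o{\left(-55,161 \right)}}{-30430 + d{\left(-2,12 \cdot 6 \right)}} = \frac{4065 + \frac{1}{-67 + 161}}{-30430 - \left(30 + 4 \left(12 \cdot 6\right)^{2}\right)} = \frac{4065 + \frac{1}{94}}{-30430 - \left(30 + 4 \cdot 72^{2}\right)} = \frac{4065 + \frac{1}{94}}{-30430 - 20766} = \frac{382111}{94 \left(-30430 - 20766\right)} = \frac{382111}{94 \left(-51196\right)} = \frac{382111}{94} \left(- \frac{1}{51196}\right) = - \frac{382111}{4812424}$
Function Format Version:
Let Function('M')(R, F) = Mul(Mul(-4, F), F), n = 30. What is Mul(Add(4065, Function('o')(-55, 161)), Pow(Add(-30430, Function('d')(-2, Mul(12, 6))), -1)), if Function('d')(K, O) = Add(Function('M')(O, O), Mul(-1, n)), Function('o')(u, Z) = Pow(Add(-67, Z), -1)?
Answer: Rational(-382111, 4812424) ≈ -0.079401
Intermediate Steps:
Function('M')(R, F) = Mul(-4, Pow(F, 2))
Function('d')(K, O) = Add(-30, Mul(-4, Pow(O, 2))) (Function('d')(K, O) = Add(Mul(-4, Pow(O, 2)), Mul(-1, 30)) = Add(Mul(-4, Pow(O, 2)), -30) = Add(-30, Mul(-4, Pow(O, 2))))
Mul(Add(4065, Function('o')(-55, 161)), Pow(Add(-30430, Function('d')(-2, Mul(12, 6))), -1)) = Mul(Add(4065, Pow(Add(-67, 161), -1)), Pow(Add(-30430, Add(-30, Mul(-4, Pow(Mul(12, 6), 2)))), -1)) = Mul(Add(4065, Pow(94, -1)), Pow(Add(-30430, Add(-30, Mul(-4, Pow(72, 2)))), -1)) = Mul(Add(4065, Rational(1, 94)), Pow(Add(-30430, Add(-30, Mul(-4, 5184))), -1)) = Mul(Rational(382111, 94), Pow(Add(-30430, Add(-30, -20736)), -1)) = Mul(Rational(382111, 94), Pow(Add(-30430, -20766), -1)) = Mul(Rational(382111, 94), Pow(-51196, -1)) = Mul(Rational(382111, 94), Rational(-1, 51196)) = Rational(-382111, 4812424)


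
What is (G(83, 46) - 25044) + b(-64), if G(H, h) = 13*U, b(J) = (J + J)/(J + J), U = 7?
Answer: -24952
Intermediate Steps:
b(J) = 1 (b(J) = (2*J)/((2*J)) = (2*J)*(1/(2*J)) = 1)
G(H, h) = 91 (G(H, h) = 13*7 = 91)
(G(83, 46) - 25044) + b(-64) = (91 - 25044) + 1 = -24953 + 1 = -24952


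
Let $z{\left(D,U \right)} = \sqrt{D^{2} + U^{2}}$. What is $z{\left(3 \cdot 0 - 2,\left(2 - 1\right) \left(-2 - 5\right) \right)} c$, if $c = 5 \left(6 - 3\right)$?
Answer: $15 \sqrt{53} \approx 109.2$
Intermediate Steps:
$c = 15$ ($c = 5 \cdot 3 = 15$)
$z{\left(3 \cdot 0 - 2,\left(2 - 1\right) \left(-2 - 5\right) \right)} c = \sqrt{\left(3 \cdot 0 - 2\right)^{2} + \left(\left(2 - 1\right) \left(-2 - 5\right)\right)^{2}} \cdot 15 = \sqrt{\left(0 - 2\right)^{2} + \left(1 \left(-7\right)\right)^{2}} \cdot 15 = \sqrt{\left(-2\right)^{2} + \left(-7\right)^{2}} \cdot 15 = \sqrt{4 + 49} \cdot 15 = \sqrt{53} \cdot 15 = 15 \sqrt{53}$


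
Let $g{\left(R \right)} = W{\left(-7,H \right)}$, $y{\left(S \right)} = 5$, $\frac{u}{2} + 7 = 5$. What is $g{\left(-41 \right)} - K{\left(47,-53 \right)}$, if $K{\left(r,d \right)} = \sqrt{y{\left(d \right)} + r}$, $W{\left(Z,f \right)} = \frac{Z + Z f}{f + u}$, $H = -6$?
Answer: $- \frac{7}{2} - 2 \sqrt{13} \approx -10.711$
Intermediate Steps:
$u = -4$ ($u = -14 + 2 \cdot 5 = -14 + 10 = -4$)
$W{\left(Z,f \right)} = \frac{Z + Z f}{-4 + f}$ ($W{\left(Z,f \right)} = \frac{Z + Z f}{f - 4} = \frac{Z + Z f}{-4 + f}$)
$K{\left(r,d \right)} = \sqrt{5 + r}$
$g{\left(R \right)} = - \frac{7}{2}$ ($g{\left(R \right)} = - \frac{7 \left(1 - 6\right)}{-4 - 6} = \left(-7\right) \frac{1}{-10} \left(-5\right) = \left(-7\right) \left(- \frac{1}{10}\right) \left(-5\right) = - \frac{7}{2}$)
$g{\left(-41 \right)} - K{\left(47,-53 \right)} = - \frac{7}{2} - \sqrt{5 + 47} = - \frac{7}{2} - \sqrt{52} = - \frac{7}{2} - 2 \sqrt{13}$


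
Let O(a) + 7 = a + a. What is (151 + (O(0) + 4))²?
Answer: 21904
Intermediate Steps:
O(a) = -7 + 2*a (O(a) = -7 + (a + a) = -7 + 2*a)
(151 + (O(0) + 4))² = (151 + ((-7 + 2*0) + 4))² = (151 + ((-7 + 0) + 4))² = (151 + (-7 + 4))² = (151 - 3)² = 148² = 21904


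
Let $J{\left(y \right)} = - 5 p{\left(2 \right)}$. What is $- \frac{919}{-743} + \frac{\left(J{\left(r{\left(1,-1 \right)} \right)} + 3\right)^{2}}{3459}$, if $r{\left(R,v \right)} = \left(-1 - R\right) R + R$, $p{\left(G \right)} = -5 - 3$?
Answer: $\frac{4552628}{2570037} \approx 1.7714$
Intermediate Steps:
$p{\left(G \right)} = -8$ ($p{\left(G \right)} = -5 - 3 = -8$)
$r{\left(R,v \right)} = R + R \left(-1 - R\right)$ ($r{\left(R,v \right)} = R \left(-1 - R\right) + R = R + R \left(-1 - R\right)$)
$J{\left(y \right)} = 40$ ($J{\left(y \right)} = \left(-5\right) \left(-8\right) = 40$)
$- \frac{919}{-743} + \frac{\left(J{\left(r{\left(1,-1 \right)} \right)} + 3\right)^{2}}{3459} = - \frac{919}{-743} + \frac{\left(40 + 3\right)^{2}}{3459} = \left(-919\right) \left(- \frac{1}{743}\right) + 43^{2} \cdot \frac{1}{3459} = \frac{919}{743} + 1849 \cdot \frac{1}{3459} = \frac{919}{743} + \frac{1849}{3459} = \frac{4552628}{2570037}$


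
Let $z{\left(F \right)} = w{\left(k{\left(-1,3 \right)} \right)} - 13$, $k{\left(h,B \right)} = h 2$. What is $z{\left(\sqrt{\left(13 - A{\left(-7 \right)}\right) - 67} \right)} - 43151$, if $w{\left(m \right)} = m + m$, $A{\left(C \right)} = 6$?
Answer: $-43168$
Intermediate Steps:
$k{\left(h,B \right)} = 2 h$
$w{\left(m \right)} = 2 m$
$z{\left(F \right)} = -17$ ($z{\left(F \right)} = 2 \cdot 2 \left(-1\right) - 13 = 2 \left(-2\right) - 13 = -4 - 13 = -17$)
$z{\left(\sqrt{\left(13 - A{\left(-7 \right)}\right) - 67} \right)} - 43151 = -17 - 43151 = -43168$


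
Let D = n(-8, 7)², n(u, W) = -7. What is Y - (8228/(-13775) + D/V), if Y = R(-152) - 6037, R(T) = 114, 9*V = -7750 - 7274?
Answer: -408556108851/68985200 ≈ -5922.4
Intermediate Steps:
V = -5008/3 (V = (-7750 - 7274)/9 = (⅑)*(-15024) = -5008/3 ≈ -1669.3)
D = 49 (D = (-7)² = 49)
Y = -5923 (Y = 114 - 6037 = -5923)
Y - (8228/(-13775) + D/V) = -5923 - (8228/(-13775) + 49/(-5008/3)) = -5923 - (8228*(-1/13775) + 49*(-3/5008)) = -5923 - (-8228/13775 - 147/5008) = -5923 - 1*(-43230749/68985200) = -5923 + 43230749/68985200 = -408556108851/68985200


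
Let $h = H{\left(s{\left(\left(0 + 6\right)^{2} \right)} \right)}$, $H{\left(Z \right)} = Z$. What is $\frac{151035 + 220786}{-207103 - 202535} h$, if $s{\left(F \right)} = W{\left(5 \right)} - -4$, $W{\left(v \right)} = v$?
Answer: $- \frac{1115463}{136546} \approx -8.1691$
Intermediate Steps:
$s{\left(F \right)} = 9$ ($s{\left(F \right)} = 5 - -4 = 5 + 4 = 9$)
$h = 9$
$\frac{151035 + 220786}{-207103 - 202535} h = \frac{151035 + 220786}{-207103 - 202535} \cdot 9 = \frac{371821}{-409638} \cdot 9 = 371821 \left(- \frac{1}{409638}\right) 9 = \left(- \frac{371821}{409638}\right) 9 = - \frac{1115463}{136546}$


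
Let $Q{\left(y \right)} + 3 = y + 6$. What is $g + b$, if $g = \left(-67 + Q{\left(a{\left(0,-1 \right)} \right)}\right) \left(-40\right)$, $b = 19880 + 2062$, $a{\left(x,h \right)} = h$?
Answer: $24542$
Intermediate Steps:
$Q{\left(y \right)} = 3 + y$ ($Q{\left(y \right)} = -3 + \left(y + 6\right) = -3 + \left(6 + y\right) = 3 + y$)
$b = 21942$
$g = 2600$ ($g = \left(-67 + \left(3 - 1\right)\right) \left(-40\right) = \left(-67 + 2\right) \left(-40\right) = \left(-65\right) \left(-40\right) = 2600$)
$g + b = 2600 + 21942 = 24542$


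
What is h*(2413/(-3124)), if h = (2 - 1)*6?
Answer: -7239/1562 ≈ -4.6344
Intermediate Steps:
h = 6 (h = 1*6 = 6)
h*(2413/(-3124)) = 6*(2413/(-3124)) = 6*(2413*(-1/3124)) = 6*(-2413/3124) = -7239/1562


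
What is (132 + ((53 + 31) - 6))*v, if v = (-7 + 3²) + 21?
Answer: 4830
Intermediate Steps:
v = 23 (v = (-7 + 9) + 21 = 2 + 21 = 23)
(132 + ((53 + 31) - 6))*v = (132 + ((53 + 31) - 6))*23 = (132 + (84 - 6))*23 = (132 + 78)*23 = 210*23 = 4830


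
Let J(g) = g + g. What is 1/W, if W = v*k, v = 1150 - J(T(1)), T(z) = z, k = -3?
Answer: -1/3444 ≈ -0.00029036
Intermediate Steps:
J(g) = 2*g
v = 1148 (v = 1150 - 2 = 1148)
W = -3444 (W = 1148*(-3) = -3444)
1/W = 1/(-3444) = -1/3444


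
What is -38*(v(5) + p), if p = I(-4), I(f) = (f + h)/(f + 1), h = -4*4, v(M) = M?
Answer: -1330/3 ≈ -443.33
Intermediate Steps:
h = -16
I(f) = (-16 + f)/(1 + f) (I(f) = (f - 16)/(f + 1) = (-16 + f)/(1 + f))
p = 20/3 (p = (-16 - 4)/(1 - 4) = -20/(-3) = -⅓*(-20) = 20/3 ≈ 6.6667)
-38*(v(5) + p) = -38*(5 + 20/3) = -38*35/3 = -1330/3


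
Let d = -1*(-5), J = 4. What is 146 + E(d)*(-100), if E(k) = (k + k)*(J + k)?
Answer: -8854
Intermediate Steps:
d = 5
E(k) = 2*k*(4 + k) (E(k) = (k + k)*(4 + k) = (2*k)*(4 + k) = 2*k*(4 + k))
146 + E(d)*(-100) = 146 + (2*5*(4 + 5))*(-100) = 146 + (2*5*9)*(-100) = 146 + 90*(-100) = 146 - 9000 = -8854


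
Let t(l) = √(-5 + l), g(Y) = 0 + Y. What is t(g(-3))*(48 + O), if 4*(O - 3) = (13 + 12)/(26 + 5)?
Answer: 6349*I*√2/62 ≈ 144.82*I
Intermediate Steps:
g(Y) = Y
O = 397/124 (O = 3 + ((13 + 12)/(26 + 5))/4 = 3 + (25/31)/4 = 3 + (25*(1/31))/4 = 3 + (¼)*(25/31) = 3 + 25/124 = 397/124 ≈ 3.2016)
t(g(-3))*(48 + O) = √(-5 - 3)*(48 + 397/124) = √(-8)*(6349/124) = (2*I*√2)*(6349/124) = 6349*I*√2/62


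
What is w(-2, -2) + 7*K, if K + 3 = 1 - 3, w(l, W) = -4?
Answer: -39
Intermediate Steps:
K = -5 (K = -3 + (1 - 3) = -3 - 2 = -5)
w(-2, -2) + 7*K = -4 + 7*(-5) = -4 - 35 = -39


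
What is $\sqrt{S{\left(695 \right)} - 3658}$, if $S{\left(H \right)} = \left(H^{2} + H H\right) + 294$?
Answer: $\sqrt{962686} \approx 981.17$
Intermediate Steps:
$S{\left(H \right)} = 294 + 2 H^{2}$ ($S{\left(H \right)} = \left(H^{2} + H^{2}\right) + 294 = 2 H^{2} + 294 = 294 + 2 H^{2}$)
$\sqrt{S{\left(695 \right)} - 3658} = \sqrt{\left(294 + 2 \cdot 695^{2}\right) - 3658} = \sqrt{\left(294 + 2 \cdot 483025\right) - 3658} = \sqrt{\left(294 + 966050\right) - 3658} = \sqrt{966344 - 3658} = \sqrt{962686}$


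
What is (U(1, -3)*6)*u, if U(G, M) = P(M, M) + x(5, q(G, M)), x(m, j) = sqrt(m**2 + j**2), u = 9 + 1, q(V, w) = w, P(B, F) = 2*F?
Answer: -360 + 60*sqrt(34) ≈ -10.143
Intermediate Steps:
u = 10
x(m, j) = sqrt(j**2 + m**2)
U(G, M) = sqrt(25 + M**2) + 2*M (U(G, M) = 2*M + sqrt(M**2 + 5**2) = 2*M + sqrt(M**2 + 25) = 2*M + sqrt(25 + M**2) = sqrt(25 + M**2) + 2*M)
(U(1, -3)*6)*u = ((sqrt(25 + (-3)**2) + 2*(-3))*6)*10 = ((sqrt(25 + 9) - 6)*6)*10 = ((sqrt(34) - 6)*6)*10 = ((-6 + sqrt(34))*6)*10 = (-36 + 6*sqrt(34))*10 = -360 + 60*sqrt(34)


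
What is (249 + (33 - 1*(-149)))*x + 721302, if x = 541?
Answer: 954473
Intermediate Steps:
(249 + (33 - 1*(-149)))*x + 721302 = (249 + (33 - 1*(-149)))*541 + 721302 = (249 + (33 + 149))*541 + 721302 = (249 + 182)*541 + 721302 = 431*541 + 721302 = 233171 + 721302 = 954473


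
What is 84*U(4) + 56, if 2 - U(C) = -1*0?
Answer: 224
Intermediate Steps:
U(C) = 2 (U(C) = 2 - (-1)*0 = 2 - 1*0 = 2 + 0 = 2)
84*U(4) + 56 = 84*2 + 56 = 168 + 56 = 224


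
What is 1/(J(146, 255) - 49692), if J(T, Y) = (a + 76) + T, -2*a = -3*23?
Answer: -2/98871 ≈ -2.0228e-5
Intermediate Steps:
a = 69/2 (a = -(-3)*23/2 = -½*(-69) = 69/2 ≈ 34.500)
J(T, Y) = 221/2 + T (J(T, Y) = (69/2 + 76) + T = 221/2 + T)
1/(J(146, 255) - 49692) = 1/((221/2 + 146) - 49692) = 1/(513/2 - 49692) = 1/(-98871/2) = -2/98871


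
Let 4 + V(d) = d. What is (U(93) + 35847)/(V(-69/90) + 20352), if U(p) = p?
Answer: 1078200/610417 ≈ 1.7663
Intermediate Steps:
V(d) = -4 + d
(U(93) + 35847)/(V(-69/90) + 20352) = (93 + 35847)/((-4 - 69/90) + 20352) = 35940/((-4 - 69*1/90) + 20352) = 35940/((-4 - 23/30) + 20352) = 35940/(-143/30 + 20352) = 35940/(610417/30) = 35940*(30/610417) = 1078200/610417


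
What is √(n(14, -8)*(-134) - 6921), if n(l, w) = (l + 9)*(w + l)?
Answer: I*√25413 ≈ 159.41*I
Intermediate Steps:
n(l, w) = (9 + l)*(l + w)
√(n(14, -8)*(-134) - 6921) = √((14² + 9*14 + 9*(-8) + 14*(-8))*(-134) - 6921) = √((196 + 126 - 72 - 112)*(-134) - 6921) = √(138*(-134) - 6921) = √(-18492 - 6921) = √(-25413) = I*√25413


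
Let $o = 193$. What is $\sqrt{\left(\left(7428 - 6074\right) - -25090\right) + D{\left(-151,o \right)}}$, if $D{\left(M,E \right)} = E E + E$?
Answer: $\sqrt{63886} \approx 252.76$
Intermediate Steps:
$D{\left(M,E \right)} = E + E^{2}$ ($D{\left(M,E \right)} = E^{2} + E = E + E^{2}$)
$\sqrt{\left(\left(7428 - 6074\right) - -25090\right) + D{\left(-151,o \right)}} = \sqrt{\left(\left(7428 - 6074\right) - -25090\right) + 193 \left(1 + 193\right)} = \sqrt{\left(1354 + 25090\right) + 193 \cdot 194} = \sqrt{26444 + 37442} = \sqrt{63886}$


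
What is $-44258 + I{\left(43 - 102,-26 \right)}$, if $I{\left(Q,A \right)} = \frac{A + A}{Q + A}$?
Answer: $- \frac{3761878}{85} \approx -44257.0$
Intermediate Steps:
$I{\left(Q,A \right)} = \frac{2 A}{A + Q}$
$-44258 + I{\left(43 - 102,-26 \right)} = -44258 + 2 \left(-26\right) \frac{1}{-26 + \left(43 - 102\right)} = -44258 + 2 \left(-26\right) \frac{1}{-26 - 59} = -44258 + 2 \left(-26\right) \frac{1}{-85} = -44258 + 2 \left(-26\right) \left(- \frac{1}{85}\right) = -44258 + \frac{52}{85} = - \frac{3761878}{85}$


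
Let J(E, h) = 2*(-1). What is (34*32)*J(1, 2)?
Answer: -2176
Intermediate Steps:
J(E, h) = -2
(34*32)*J(1, 2) = (34*32)*(-2) = 1088*(-2) = -2176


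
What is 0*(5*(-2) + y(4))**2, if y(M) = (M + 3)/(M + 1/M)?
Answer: 0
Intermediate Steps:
y(M) = (3 + M)/(M + 1/M)
0*(5*(-2) + y(4))**2 = 0*(5*(-2) + 4*(3 + 4)/(1 + 4**2))**2 = 0*(-10 + 4*7/(1 + 16))**2 = 0*(-10 + 4*7/17)**2 = 0*(-10 + 4*(1/17)*7)**2 = 0*(-10 + 28/17)**2 = 0*(-142/17)**2 = 0*(20164/289) = 0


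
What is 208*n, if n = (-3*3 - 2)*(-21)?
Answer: 48048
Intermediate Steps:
n = 231 (n = (-9 - 2)*(-21) = -11*(-21) = 231)
208*n = 208*231 = 48048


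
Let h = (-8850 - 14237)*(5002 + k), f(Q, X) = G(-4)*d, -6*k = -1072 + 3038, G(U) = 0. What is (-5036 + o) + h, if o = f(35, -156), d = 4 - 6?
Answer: -323764109/3 ≈ -1.0792e+8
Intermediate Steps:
k = -983/3 (k = -(-1072 + 3038)/6 = -1/6*1966 = -983/3 ≈ -327.67)
d = -2
f(Q, X) = 0 (f(Q, X) = 0*(-2) = 0)
o = 0
h = -323749001/3 (h = (-8850 - 14237)*(5002 - 983/3) = -23087*14023/3 = -323749001/3 ≈ -1.0792e+8)
(-5036 + o) + h = (-5036 + 0) - 323749001/3 = -5036 - 323749001/3 = -323764109/3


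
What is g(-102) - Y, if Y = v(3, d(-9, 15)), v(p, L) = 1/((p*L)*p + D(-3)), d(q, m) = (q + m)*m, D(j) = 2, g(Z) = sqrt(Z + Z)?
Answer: -1/812 + 2*I*sqrt(51) ≈ -0.0012315 + 14.283*I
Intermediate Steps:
g(Z) = sqrt(2)*sqrt(Z) (g(Z) = sqrt(2*Z) = sqrt(2)*sqrt(Z))
d(q, m) = m*(m + q) (d(q, m) = (m + q)*m = m*(m + q))
v(p, L) = 1/(2 + L*p**2) (v(p, L) = 1/((p*L)*p + 2) = 1/((L*p)*p + 2) = 1/(L*p**2 + 2) = 1/(2 + L*p**2))
Y = 1/812 (Y = 1/(2 + (15*(15 - 9))*3**2) = 1/(2 + (15*6)*9) = 1/(2 + 90*9) = 1/(2 + 810) = 1/812 ≈ 0.0012315)
g(-102) - Y = sqrt(2)*sqrt(-102) - 1*1/812 = sqrt(2)*(I*sqrt(102)) - 1/812 = 2*I*sqrt(51) - 1/812 = -1/812 + 2*I*sqrt(51)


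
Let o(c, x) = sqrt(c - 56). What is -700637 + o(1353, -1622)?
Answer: -700637 + sqrt(1297) ≈ -7.0060e+5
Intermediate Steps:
o(c, x) = sqrt(-56 + c)
-700637 + o(1353, -1622) = -700637 + sqrt(-56 + 1353) = -700637 + sqrt(1297)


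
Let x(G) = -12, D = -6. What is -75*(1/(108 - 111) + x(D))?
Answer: 925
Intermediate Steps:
-75*(1/(108 - 111) + x(D)) = -75*(1/(108 - 111) - 12) = -75*(1/(-3) - 12) = -75*(-1/3 - 12) = -75*(-37/3) = 925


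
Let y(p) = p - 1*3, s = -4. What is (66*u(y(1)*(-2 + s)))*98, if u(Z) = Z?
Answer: 77616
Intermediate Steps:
y(p) = -3 + p (y(p) = p - 3 = -3 + p)
(66*u(y(1)*(-2 + s)))*98 = (66*((-3 + 1)*(-2 - 4)))*98 = (66*(-2*(-6)))*98 = (66*12)*98 = 792*98 = 77616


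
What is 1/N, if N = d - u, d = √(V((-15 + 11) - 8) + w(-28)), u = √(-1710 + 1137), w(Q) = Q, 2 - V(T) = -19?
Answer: I/(√573 - √7) ≈ 0.046967*I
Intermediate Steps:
V(T) = 21 (V(T) = 2 - 1*(-19) = 2 + 19 = 21)
u = I*√573 (u = √(-573) = I*√573 ≈ 23.937*I)
d = I*√7 (d = √(21 - 28) = √(-7) = I*√7 ≈ 2.6458*I)
N = I*√7 - I*√573 ≈ -21.292*I
1/N = 1/(I*(√7 - √573)) = -I/(√7 - √573)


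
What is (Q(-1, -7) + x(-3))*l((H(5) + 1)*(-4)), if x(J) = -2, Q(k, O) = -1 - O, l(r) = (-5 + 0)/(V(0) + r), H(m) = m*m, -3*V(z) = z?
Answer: 5/26 ≈ 0.19231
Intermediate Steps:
V(z) = -z/3
H(m) = m²
l(r) = -5/r (l(r) = (-5 + 0)/(-⅓*0 + r) = -5/(0 + r) = -5/r)
(Q(-1, -7) + x(-3))*l((H(5) + 1)*(-4)) = ((-1 - 1*(-7)) - 2)*(-5*(-1/(4*(5² + 1)))) = ((-1 + 7) - 2)*(-5*(-1/(4*(25 + 1)))) = (6 - 2)*(-5/(26*(-4))) = 4*(-5/(-104)) = 4*(-5*(-1/104)) = 4*(5/104) = 5/26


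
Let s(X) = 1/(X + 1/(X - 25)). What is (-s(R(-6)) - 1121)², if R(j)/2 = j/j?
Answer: 2547019024/2025 ≈ 1.2578e+6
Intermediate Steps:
R(j) = 2 (R(j) = 2*(j/j) = 2*1 = 2)
s(X) = 1/(X + 1/(-25 + X))
(-s(R(-6)) - 1121)² = (-(-25 + 2)/(1 + 2² - 25*2) - 1121)² = (-(-23)/(1 + 4 - 50) - 1121)² = (-(-23)/(-45) - 1121)² = (-(-1)*(-23)/45 - 1121)² = (-1*23/45 - 1121)² = (-23/45 - 1121)² = (-50468/45)² = 2547019024/2025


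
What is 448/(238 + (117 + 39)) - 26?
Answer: -4898/197 ≈ -24.863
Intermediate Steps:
448/(238 + (117 + 39)) - 26 = 448/(238 + 156) - 26 = 448/394 - 26 = (1/394)*448 - 26 = 224/197 - 26 = -4898/197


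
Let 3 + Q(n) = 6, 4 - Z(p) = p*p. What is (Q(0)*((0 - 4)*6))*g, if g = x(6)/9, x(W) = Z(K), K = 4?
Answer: 96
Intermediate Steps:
Z(p) = 4 - p² (Z(p) = 4 - p*p = 4 - p²)
Q(n) = 3 (Q(n) = -3 + 6 = 3)
x(W) = -12 (x(W) = 4 - 1*4² = 4 - 1*16 = 4 - 16 = -12)
g = -4/3 (g = -12/9 = -12*⅑ = -4/3 ≈ -1.3333)
(Q(0)*((0 - 4)*6))*g = (3*((0 - 4)*6))*(-4/3) = (3*(-4*6))*(-4/3) = (3*(-24))*(-4/3) = -72*(-4/3) = 96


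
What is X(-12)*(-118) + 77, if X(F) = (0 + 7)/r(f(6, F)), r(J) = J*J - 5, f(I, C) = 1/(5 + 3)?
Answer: 77427/319 ≈ 242.72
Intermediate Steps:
f(I, C) = ⅛ (f(I, C) = 1/8 = ⅛)
r(J) = -5 + J² (r(J) = J² - 5 = -5 + J²)
X(F) = -448/319 (X(F) = (0 + 7)/(-5 + (⅛)²) = 7/(-5 + 1/64) = 7/(-319/64) = 7*(-64/319) = -448/319)
X(-12)*(-118) + 77 = -448/319*(-118) + 77 = 52864/319 + 77 = 77427/319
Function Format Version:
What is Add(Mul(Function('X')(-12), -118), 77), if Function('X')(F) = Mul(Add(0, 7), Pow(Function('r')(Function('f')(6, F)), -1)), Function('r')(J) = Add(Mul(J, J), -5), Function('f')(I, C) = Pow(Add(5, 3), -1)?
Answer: Rational(77427, 319) ≈ 242.72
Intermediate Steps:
Function('f')(I, C) = Rational(1, 8) (Function('f')(I, C) = Pow(8, -1) = Rational(1, 8))
Function('r')(J) = Add(-5, Pow(J, 2)) (Function('r')(J) = Add(Pow(J, 2), -5) = Add(-5, Pow(J, 2)))
Function('X')(F) = Rational(-448, 319) (Function('X')(F) = Mul(Add(0, 7), Pow(Add(-5, Pow(Rational(1, 8), 2)), -1)) = Mul(7, Pow(Add(-5, Rational(1, 64)), -1)) = Mul(7, Pow(Rational(-319, 64), -1)) = Mul(7, Rational(-64, 319)) = Rational(-448, 319))
Add(Mul(Function('X')(-12), -118), 77) = Add(Mul(Rational(-448, 319), -118), 77) = Add(Rational(52864, 319), 77) = Rational(77427, 319)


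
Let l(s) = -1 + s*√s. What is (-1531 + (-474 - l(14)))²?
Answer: 4018760 + 56112*√14 ≈ 4.2287e+6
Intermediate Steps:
l(s) = -1 + s^(3/2)
(-1531 + (-474 - l(14)))² = (-1531 + (-474 - (-1 + 14^(3/2))))² = (-1531 + (-474 - (-1 + 14*√14)))² = (-1531 + (-474 + (1 - 14*√14)))² = (-1531 + (-473 - 14*√14))² = (-2004 - 14*√14)²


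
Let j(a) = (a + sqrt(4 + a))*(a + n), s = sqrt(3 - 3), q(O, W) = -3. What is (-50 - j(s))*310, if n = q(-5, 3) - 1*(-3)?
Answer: -15500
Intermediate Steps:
n = 0 (n = -3 - 1*(-3) = -3 + 3 = 0)
s = 0 (s = sqrt(0) = 0)
j(a) = a*(a + sqrt(4 + a)) (j(a) = (a + sqrt(4 + a))*(a + 0) = (a + sqrt(4 + a))*a = a*(a + sqrt(4 + a)))
(-50 - j(s))*310 = (-50 - 0*(0 + sqrt(4 + 0)))*310 = (-50 - 0*(0 + sqrt(4)))*310 = (-50 - 0*(0 + 2))*310 = (-50 - 0*2)*310 = (-50 - 1*0)*310 = (-50 + 0)*310 = -50*310 = -15500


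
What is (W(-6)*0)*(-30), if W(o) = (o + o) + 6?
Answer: 0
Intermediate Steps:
W(o) = 6 + 2*o (W(o) = 2*o + 6 = 6 + 2*o)
(W(-6)*0)*(-30) = ((6 + 2*(-6))*0)*(-30) = ((6 - 12)*0)*(-30) = -6*0*(-30) = 0*(-30) = 0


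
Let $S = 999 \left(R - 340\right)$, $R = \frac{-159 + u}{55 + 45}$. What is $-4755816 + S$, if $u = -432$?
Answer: $- \frac{510138009}{100} \approx -5.1014 \cdot 10^{6}$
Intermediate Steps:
$R = - \frac{591}{100}$ ($R = \frac{-159 - 432}{55 + 45} = - \frac{591}{100} \approx -5.91$)
$S = - \frac{34556409}{100}$ ($S = 999 \left(- \frac{591}{100} - 340\right) = 999 \left(- \frac{34591}{100}\right) = - \frac{34556409}{100} \approx -3.4556 \cdot 10^{5}$)
$-4755816 + S = -4755816 - \frac{34556409}{100} = - \frac{510138009}{100}$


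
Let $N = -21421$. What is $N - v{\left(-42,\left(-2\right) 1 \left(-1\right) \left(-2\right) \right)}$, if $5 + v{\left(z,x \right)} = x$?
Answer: $-21412$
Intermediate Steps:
$v{\left(z,x \right)} = -5 + x$
$N - v{\left(-42,\left(-2\right) 1 \left(-1\right) \left(-2\right) \right)} = -21421 - \left(-5 + \left(-2\right) 1 \left(-1\right) \left(-2\right)\right) = -21421 - \left(-5 + \left(-2\right) \left(-1\right) \left(-2\right)\right) = -21421 - \left(-5 + 2 \left(-2\right)\right) = -21421 - \left(-5 - 4\right) = -21421 - -9 = -21421 + 9 = -21412$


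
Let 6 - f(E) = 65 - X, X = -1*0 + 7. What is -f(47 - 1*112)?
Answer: 52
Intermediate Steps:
X = 7 (X = 0 + 7 = 7)
f(E) = -52 (f(E) = 6 - (65 - 1*7) = 6 - (65 - 7) = 6 - 1*58 = 6 - 58 = -52)
-f(47 - 1*112) = -1*(-52) = 52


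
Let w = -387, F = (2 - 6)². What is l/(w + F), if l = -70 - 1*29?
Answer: 99/371 ≈ 0.26685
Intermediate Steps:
F = 16 (F = (-4)² = 16)
l = -99 (l = -70 - 29 = -99)
l/(w + F) = -99/(-387 + 16) = -99/(-371) = -1/371*(-99) = 99/371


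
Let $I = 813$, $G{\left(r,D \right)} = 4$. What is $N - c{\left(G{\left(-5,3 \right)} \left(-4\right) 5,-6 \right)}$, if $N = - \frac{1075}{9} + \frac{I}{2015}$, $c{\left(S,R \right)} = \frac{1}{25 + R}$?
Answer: $- \frac{41035487}{344565} \approx -119.09$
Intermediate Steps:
$N = - \frac{2158808}{18135}$ ($N = - \frac{1075}{9} + \frac{813}{2015} = - \frac{2158808}{18135} \approx -119.04$)
$N - c{\left(G{\left(-5,3 \right)} \left(-4\right) 5,-6 \right)} = - \frac{2158808}{18135} - \frac{1}{25 - 6} = - \frac{2158808}{18135} - \frac{1}{19} = - \frac{41035487}{344565}$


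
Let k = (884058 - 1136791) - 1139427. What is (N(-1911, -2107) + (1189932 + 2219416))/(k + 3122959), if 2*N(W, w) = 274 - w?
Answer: 6821077/3461598 ≈ 1.9705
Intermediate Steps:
N(W, w) = 137 - w/2 (N(W, w) = (274 - w)/2 = 137 - w/2)
k = -1392160 (k = -252733 - 1139427 = -1392160)
(N(-1911, -2107) + (1189932 + 2219416))/(k + 3122959) = ((137 - ½*(-2107)) + (1189932 + 2219416))/(-1392160 + 3122959) = ((137 + 2107/2) + 3409348)/1730799 = (2381/2 + 3409348)*(1/1730799) = (6821077/2)*(1/1730799) = 6821077/3461598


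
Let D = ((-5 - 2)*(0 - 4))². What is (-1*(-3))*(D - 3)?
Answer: 2343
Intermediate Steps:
D = 784 (D = (-7*(-4))² = 28² = 784)
(-1*(-3))*(D - 3) = (-1*(-3))*(784 - 3) = 3*781 = 2343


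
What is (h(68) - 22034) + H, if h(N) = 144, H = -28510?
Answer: -50400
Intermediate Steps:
(h(68) - 22034) + H = (144 - 22034) - 28510 = -21890 - 28510 = -50400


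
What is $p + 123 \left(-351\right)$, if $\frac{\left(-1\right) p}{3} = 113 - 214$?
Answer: $-42870$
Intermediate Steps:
$p = 303$ ($p = - 3 \left(113 - 214\right) = \left(-3\right) \left(-101\right) = 303$)
$p + 123 \left(-351\right) = 303 + 123 \left(-351\right) = 303 - 43173 = -42870$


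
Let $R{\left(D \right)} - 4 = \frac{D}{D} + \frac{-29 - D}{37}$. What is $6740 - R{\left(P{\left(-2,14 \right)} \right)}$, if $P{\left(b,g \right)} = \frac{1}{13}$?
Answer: $\frac{3239913}{481} \approx 6735.8$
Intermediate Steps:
$P{\left(b,g \right)} = \frac{1}{13}$
$R{\left(D \right)} = \frac{156}{37} - \frac{D}{37}$ ($R{\left(D \right)} = 4 + \left(\frac{D}{D} + \frac{-29 - D}{37}\right) = 4 + \left(1 + \left(-29 - D\right) \frac{1}{37}\right) = 4 + \left(1 - \left(\frac{29}{37} + \frac{D}{37}\right)\right) = 4 - \left(- \frac{8}{37} + \frac{D}{37}\right) = \frac{156}{37} - \frac{D}{37}$)
$6740 - R{\left(P{\left(-2,14 \right)} \right)} = 6740 - \left(\frac{156}{37} - \frac{1}{481}\right) = 6740 - \frac{2027}{481} = \frac{3239913}{481}$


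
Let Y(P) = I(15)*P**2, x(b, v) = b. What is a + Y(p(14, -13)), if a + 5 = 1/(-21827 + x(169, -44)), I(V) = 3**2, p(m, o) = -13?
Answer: 32833527/21658 ≈ 1516.0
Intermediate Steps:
I(V) = 9
Y(P) = 9*P**2
a = -108291/21658 (a = -5 + 1/(-21827 + 169) = -5 + 1/(-21658) = -5 - 1/21658 = -108291/21658 ≈ -5.0000)
a + Y(p(14, -13)) = -108291/21658 + 9*(-13)**2 = -108291/21658 + 9*169 = -108291/21658 + 1521 = 32833527/21658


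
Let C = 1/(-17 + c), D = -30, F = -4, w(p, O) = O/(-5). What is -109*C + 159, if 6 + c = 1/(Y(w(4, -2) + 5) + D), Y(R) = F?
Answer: 128203/783 ≈ 163.73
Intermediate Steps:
w(p, O) = -O/5 (w(p, O) = O*(-1/5) = -O/5)
Y(R) = -4
c = -205/34 (c = -6 + 1/(-4 - 30) = -6 + 1/(-34) = -6 - 1/34 = -205/34 ≈ -6.0294)
C = -34/783 (C = 1/(-17 - 205/34) = 1/(-783/34) = -34/783 ≈ -0.043423)
-109*C + 159 = -109*(-34/783) + 159 = 3706/783 + 159 = 128203/783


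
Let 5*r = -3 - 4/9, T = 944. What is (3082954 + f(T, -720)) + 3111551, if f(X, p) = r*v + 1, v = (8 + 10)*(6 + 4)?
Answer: 6194382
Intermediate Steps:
v = 180 (v = 18*10 = 180)
r = -31/45 (r = (-3 - 4/9)/5 = (1/5)*(-31/9) = -31/45 ≈ -0.68889)
f(X, p) = -123 (f(X, p) = -31/45*180 + 1 = -124 + 1 = -123)
(3082954 + f(T, -720)) + 3111551 = (3082954 - 123) + 3111551 = 3082831 + 3111551 = 6194382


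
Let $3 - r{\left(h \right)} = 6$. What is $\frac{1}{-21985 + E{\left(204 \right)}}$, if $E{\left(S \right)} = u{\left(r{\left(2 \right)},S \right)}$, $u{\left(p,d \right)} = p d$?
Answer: $- \frac{1}{22597} \approx -4.4254 \cdot 10^{-5}$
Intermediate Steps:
$r{\left(h \right)} = -3$ ($r{\left(h \right)} = 3 - 6 = -3$)
$u{\left(p,d \right)} = d p$
$E{\left(S \right)} = - 3 S$ ($E{\left(S \right)} = S \left(-3\right) = - 3 S$)
$\frac{1}{-21985 + E{\left(204 \right)}} = \frac{1}{-21985 - 612} = \frac{1}{-22597} = - \frac{1}{22597}$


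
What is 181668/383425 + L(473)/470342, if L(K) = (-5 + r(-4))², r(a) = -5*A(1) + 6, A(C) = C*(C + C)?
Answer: 85477147881/180340881350 ≈ 0.47398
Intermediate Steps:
A(C) = 2*C² (A(C) = C*(2*C) = 2*C²)
r(a) = -4 (r(a) = -10*1² + 6 = -10 + 6 = -4)
L(K) = 81 (L(K) = (-5 - 4)² = (-9)² = 81)
181668/383425 + L(473)/470342 = 181668/383425 + 81/470342 = 85477147881/180340881350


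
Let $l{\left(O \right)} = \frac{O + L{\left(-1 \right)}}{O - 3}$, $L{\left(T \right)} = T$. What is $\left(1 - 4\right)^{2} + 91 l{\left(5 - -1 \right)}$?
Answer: $\frac{482}{3} \approx 160.67$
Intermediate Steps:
$l{\left(O \right)} = \frac{-1 + O}{-3 + O}$ ($l{\left(O \right)} = \frac{O - 1}{O - 3} = \frac{-1 + O}{-3 + O}$)
$\left(1 - 4\right)^{2} + 91 l{\left(5 - -1 \right)} = \left(1 - 4\right)^{2} + 91 \frac{-1 + \left(5 - -1\right)}{-3 + \left(5 - -1\right)} = \left(-3\right)^{2} + 91 \frac{-1 + \left(5 + 1\right)}{-3 + \left(5 + 1\right)} = 9 + 91 \frac{-1 + 6}{-3 + 6} = 9 + 91 \cdot \frac{1}{3} \cdot 5 = 9 + 91 \cdot \frac{5}{3} = 9 + \frac{455}{3} = \frac{482}{3}$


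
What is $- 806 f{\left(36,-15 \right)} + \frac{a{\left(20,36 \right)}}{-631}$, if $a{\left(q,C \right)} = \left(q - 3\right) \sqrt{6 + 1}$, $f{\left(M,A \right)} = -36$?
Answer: $29016 - \frac{17 \sqrt{7}}{631} \approx 29016.0$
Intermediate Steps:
$a{\left(q,C \right)} = \sqrt{7} \left(-3 + q\right)$ ($a{\left(q,C \right)} = \left(-3 + q\right) \sqrt{7} = \sqrt{7} \left(-3 + q\right)$)
$- 806 f{\left(36,-15 \right)} + \frac{a{\left(20,36 \right)}}{-631} = \left(-806\right) \left(-36\right) + \frac{\sqrt{7} \left(-3 + 20\right)}{-631} = 29016 + \sqrt{7} \cdot 17 \left(- \frac{1}{631}\right) = 29016 + 17 \sqrt{7} \left(- \frac{1}{631}\right) = 29016 - \frac{17 \sqrt{7}}{631}$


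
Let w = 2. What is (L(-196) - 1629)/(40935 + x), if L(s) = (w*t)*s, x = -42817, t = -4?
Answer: 61/1882 ≈ 0.032412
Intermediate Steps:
L(s) = -8*s (L(s) = (2*(-4))*s = -8*s)
(L(-196) - 1629)/(40935 + x) = (-8*(-196) - 1629)/(40935 - 42817) = (1568 - 1629)/(-1882) = -61*(-1/1882) = 61/1882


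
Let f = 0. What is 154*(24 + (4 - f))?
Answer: 4312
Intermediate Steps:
154*(24 + (4 - f)) = 154*(24 + (4 - 1*0)) = 154*(24 + (4 + 0)) = 154*(24 + 4) = 154*28 = 4312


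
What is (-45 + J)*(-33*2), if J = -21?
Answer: 4356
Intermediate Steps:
(-45 + J)*(-33*2) = (-45 - 21)*(-33*2) = -66*(-66) = 4356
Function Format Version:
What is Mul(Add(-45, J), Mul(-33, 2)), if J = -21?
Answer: 4356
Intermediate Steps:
Mul(Add(-45, J), Mul(-33, 2)) = Mul(Add(-45, -21), Mul(-33, 2)) = Mul(-66, -66) = 4356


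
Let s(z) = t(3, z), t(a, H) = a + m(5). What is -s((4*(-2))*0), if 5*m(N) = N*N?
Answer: -8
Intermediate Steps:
m(N) = N**2/5 (m(N) = (N*N)/5 = N**2/5)
t(a, H) = 5 + a (t(a, H) = a + (1/5)*5**2 = a + (1/5)*25 = a + 5 = 5 + a)
s(z) = 8 (s(z) = 5 + 3 = 8)
-s((4*(-2))*0) = -1*8 = -8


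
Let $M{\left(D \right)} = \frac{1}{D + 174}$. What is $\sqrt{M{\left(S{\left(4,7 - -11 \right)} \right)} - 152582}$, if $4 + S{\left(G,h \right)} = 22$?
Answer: $\frac{i \sqrt{87887229}}{24} \approx 390.62 i$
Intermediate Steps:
$S{\left(G,h \right)} = 18$ ($S{\left(G,h \right)} = -4 + 22 = 18$)
$M{\left(D \right)} = \frac{1}{174 + D}$
$\sqrt{M{\left(S{\left(4,7 - -11 \right)} \right)} - 152582} = \sqrt{\frac{1}{174 + 18} - 152582} = \sqrt{\frac{1}{192} - 152582} = \sqrt{- \frac{29295743}{192}} = \frac{i \sqrt{87887229}}{24}$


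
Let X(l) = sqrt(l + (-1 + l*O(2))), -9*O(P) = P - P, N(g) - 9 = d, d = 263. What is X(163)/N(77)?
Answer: 9*sqrt(2)/272 ≈ 0.046794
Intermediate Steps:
N(g) = 272 (N(g) = 9 + 263 = 272)
O(P) = 0 (O(P) = -(P - P)/9 = -1/9*0 = 0)
X(l) = sqrt(-1 + l) (X(l) = sqrt(l + (-1 + l*0)) = sqrt(l + (-1 + 0)) = sqrt(l - 1) = sqrt(-1 + l))
X(163)/N(77) = sqrt(-1 + 163)/272 = sqrt(162)*(1/272) = (9*sqrt(2))*(1/272) = 9*sqrt(2)/272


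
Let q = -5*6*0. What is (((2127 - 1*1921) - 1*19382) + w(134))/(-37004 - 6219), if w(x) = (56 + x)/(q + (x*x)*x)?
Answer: 23069725057/51999516596 ≈ 0.44365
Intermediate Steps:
q = 0 (q = -30*0 = 0)
w(x) = (56 + x)/x³ (w(x) = (56 + x)/(0 + (x*x)*x) = (56 + x)/(0 + x²*x) = (56 + x)/(0 + x³) = (56 + x)/(x³) = (56 + x)/x³)
(((2127 - 1*1921) - 1*19382) + w(134))/(-37004 - 6219) = (((2127 - 1*1921) - 1*19382) + (56 + 134)/134³)/(-37004 - 6219) = (((2127 - 1921) - 19382) + (1/2406104)*190)/(-43223) = ((206 - 19382) + 95/1203052)*(-1/43223) = (-19176 + 95/1203052)*(-1/43223) = -23069725057/1203052*(-1/43223) = 23069725057/51999516596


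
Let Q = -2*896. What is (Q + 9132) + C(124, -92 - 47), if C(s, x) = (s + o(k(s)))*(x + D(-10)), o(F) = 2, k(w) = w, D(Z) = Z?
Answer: -11434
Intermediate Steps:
Q = -1792
C(s, x) = (-10 + x)*(2 + s) (C(s, x) = (s + 2)*(x - 10) = (2 + s)*(-10 + x) = (-10 + x)*(2 + s))
(Q + 9132) + C(124, -92 - 47) = (-1792 + 9132) + (-20 - 10*124 + 2*(-92 - 47) + 124*(-92 - 47)) = 7340 + (-20 - 1240 + 2*(-139) + 124*(-139)) = 7340 + (-20 - 1240 - 278 - 17236) = 7340 - 18774 = -11434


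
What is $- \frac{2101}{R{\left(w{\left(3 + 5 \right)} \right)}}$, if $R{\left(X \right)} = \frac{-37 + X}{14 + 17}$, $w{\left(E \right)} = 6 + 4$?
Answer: $\frac{65131}{27} \approx 2412.3$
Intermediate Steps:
$w{\left(E \right)} = 10$
$R{\left(X \right)} = - \frac{37}{31} + \frac{X}{31}$ ($R{\left(X \right)} = \frac{-37 + X}{31} = \left(-37 + X\right) \frac{1}{31} = - \frac{37}{31} + \frac{X}{31}$)
$- \frac{2101}{R{\left(w{\left(3 + 5 \right)} \right)}} = - \frac{2101}{- \frac{37}{31} + \frac{1}{31} \cdot 10} = - \frac{2101}{- \frac{37}{31} + \frac{10}{31}} = - \frac{2101}{- \frac{27}{31}} = \left(-2101\right) \left(- \frac{31}{27}\right) = \frac{65131}{27}$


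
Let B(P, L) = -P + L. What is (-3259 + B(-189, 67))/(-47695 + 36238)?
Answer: 1001/3819 ≈ 0.26211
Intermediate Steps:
B(P, L) = L - P
(-3259 + B(-189, 67))/(-47695 + 36238) = (-3259 + (67 - 1*(-189)))/(-47695 + 36238) = (-3259 + (67 + 189))/(-11457) = (-3259 + 256)*(-1/11457) = -3003*(-1/11457) = 1001/3819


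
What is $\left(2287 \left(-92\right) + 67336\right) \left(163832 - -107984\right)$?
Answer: $-38888171488$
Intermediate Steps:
$\left(2287 \left(-92\right) + 67336\right) \left(163832 - -107984\right) = \left(-210404 + 67336\right) \left(163832 + 107984\right) = \left(-143068\right) 271816 = -38888171488$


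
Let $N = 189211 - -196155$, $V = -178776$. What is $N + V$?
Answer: $206590$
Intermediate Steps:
$N = 385366$ ($N = 189211 + 196155 = 385366$)
$N + V = 385366 - 178776 = 206590$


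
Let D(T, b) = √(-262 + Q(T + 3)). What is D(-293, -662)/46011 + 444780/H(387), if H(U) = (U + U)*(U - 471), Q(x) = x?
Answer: -1765/258 + 2*I*√138/46011 ≈ -6.8411 + 0.00051063*I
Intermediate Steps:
H(U) = 2*U*(-471 + U) (H(U) = (2*U)*(-471 + U) = 2*U*(-471 + U))
D(T, b) = √(-259 + T) (D(T, b) = √(-262 + (T + 3)) = √(-262 + (3 + T)) = √(-259 + T))
D(-293, -662)/46011 + 444780/H(387) = √(-259 - 293)/46011 + 444780/((2*387*(-471 + 387))) = √(-552)*(1/46011) + 444780/((2*387*(-84))) = (2*I*√138)*(1/46011) + 444780/(-65016) = 2*I*√138/46011 + 444780*(-1/65016) = 2*I*√138/46011 - 1765/258 = -1765/258 + 2*I*√138/46011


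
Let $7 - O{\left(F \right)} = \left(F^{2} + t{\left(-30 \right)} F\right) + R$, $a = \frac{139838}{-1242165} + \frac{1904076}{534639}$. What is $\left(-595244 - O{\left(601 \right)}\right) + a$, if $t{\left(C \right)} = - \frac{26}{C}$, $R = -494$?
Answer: $- \frac{3453661741437409}{14757996743} \approx -2.3402 \cdot 10^{5}$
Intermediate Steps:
$a = \frac{763471238686}{221369951145}$ ($a = 139838 \left(- \frac{1}{1242165}\right) + 1904076 \cdot \frac{1}{534639} = - \frac{139838}{1242165} + \frac{634692}{178213} = \frac{763471238686}{221369951145} \approx 3.4488$)
$O{\left(F \right)} = 501 - F^{2} - \frac{13 F}{15}$ ($O{\left(F \right)} = 7 - \left(\left(F^{2} + - \frac{26}{-30} F\right) - 494\right) = 7 - \left(\left(F^{2} + \left(-26\right) \left(- \frac{1}{30}\right) F\right) - 494\right) = 7 - \left(\left(F^{2} + \frac{13 F}{15}\right) - 494\right) = 7 - \left(-494 + F^{2} + \frac{13 F}{15}\right) = 501 - F^{2} - \frac{13 F}{15}$)
$\left(-595244 - O{\left(601 \right)}\right) + a = \left(-595244 - \left(501 - 601^{2} - \frac{7813}{15}\right)\right) + \frac{763471238686}{221369951145} = \left(-595244 - \left(501 - 361201 - \frac{7813}{15}\right)\right) + \frac{763471238686}{221369951145} = \left(-595244 - - \frac{5418313}{15}\right) + \frac{763471238686}{221369951145} = \left(-595244 + \frac{5418313}{15}\right) + \frac{763471238686}{221369951145} = - \frac{3510347}{15} + \frac{763471238686}{221369951145} = - \frac{3453661741437409}{14757996743}$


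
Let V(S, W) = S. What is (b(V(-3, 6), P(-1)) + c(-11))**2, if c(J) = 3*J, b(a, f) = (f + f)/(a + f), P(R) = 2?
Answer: 1369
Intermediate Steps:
b(a, f) = 2*f/(a + f) (b(a, f) = (2*f)/(a + f) = 2*f/(a + f))
(b(V(-3, 6), P(-1)) + c(-11))**2 = (2*2/(-3 + 2) + 3*(-11))**2 = (2*2/(-1) - 33)**2 = (2*2*(-1) - 33)**2 = (-4 - 33)**2 = (-37)**2 = 1369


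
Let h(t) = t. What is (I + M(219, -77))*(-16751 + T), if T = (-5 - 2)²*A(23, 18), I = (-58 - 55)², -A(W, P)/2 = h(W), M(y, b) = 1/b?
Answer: -2669420580/11 ≈ -2.4267e+8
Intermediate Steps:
A(W, P) = -2*W
I = 12769 (I = (-113)² = 12769)
T = -2254 (T = (-5 - 2)²*(-2*23) = (-7)²*(-46) = 49*(-46) = -2254)
(I + M(219, -77))*(-16751 + T) = (12769 + 1/(-77))*(-16751 - 2254) = (12769 - 1/77)*(-19005) = (983212/77)*(-19005) = -2669420580/11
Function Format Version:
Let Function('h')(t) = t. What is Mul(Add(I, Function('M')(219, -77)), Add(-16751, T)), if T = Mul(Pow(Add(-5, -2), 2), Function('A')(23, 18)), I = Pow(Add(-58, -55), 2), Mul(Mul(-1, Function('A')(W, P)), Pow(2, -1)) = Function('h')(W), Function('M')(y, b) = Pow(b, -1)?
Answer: Rational(-2669420580, 11) ≈ -2.4267e+8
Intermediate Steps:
Function('A')(W, P) = Mul(-2, W)
I = 12769 (I = Pow(-113, 2) = 12769)
T = -2254 (T = Mul(Pow(Add(-5, -2), 2), Mul(-2, 23)) = Mul(Pow(-7, 2), -46) = Mul(49, -46) = -2254)
Mul(Add(I, Function('M')(219, -77)), Add(-16751, T)) = Mul(Add(12769, Pow(-77, -1)), Add(-16751, -2254)) = Mul(Add(12769, Rational(-1, 77)), -19005) = Mul(Rational(983212, 77), -19005) = Rational(-2669420580, 11)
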